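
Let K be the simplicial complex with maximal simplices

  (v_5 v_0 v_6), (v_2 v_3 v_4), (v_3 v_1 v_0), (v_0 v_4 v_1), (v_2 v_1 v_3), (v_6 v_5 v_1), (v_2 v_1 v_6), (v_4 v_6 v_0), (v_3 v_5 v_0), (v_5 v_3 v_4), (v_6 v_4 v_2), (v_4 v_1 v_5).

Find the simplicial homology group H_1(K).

We work with the vertex ordering v_0 < v_1 < v_2 < v_3 < v_4 < v_5 < v_6. The simplices of K, each written with vertices in increasing order, are:

  0-simplices (7): [v_0], [v_1], [v_2], [v_3], [v_4], [v_5], [v_6]
  1-simplices (18): (18 of them)
  2-simplices (12): (12 of them)

so the chain groups are C_0 ≅ Z^7, C_1 ≅ Z^18, C_2 ≅ Z^12.

∂_1: C_1 → C_0 maps an edge to its endpoints' difference, ∂[p,q] = q − p. For instance
  ∂[v_2,v_3] = [v_3] − [v_2].
As a 7×18 matrix over Z this has rank 6, with invariant factors (1,1,1,1,1,1).

The boundary map ∂_2: C_2 → C_1 maps a triangle to the signed sum of its edges. For instance
  ∂[v_0,v_4,v_6] = [v_4,v_6] − [v_0,v_6] + [v_0,v_4],
  ∂[v_0,v_1,v_3] = [v_1,v_3] − [v_0,v_3] + [v_0,v_1].
This gives a 18×12 integer matrix of rank 12; reducing to Smith normal form yields diagonal entries (1,1,1,1,1,1,1,1,1,1,1,2).

Reading off H_k = ker ∂_k / im ∂_{k+1}:

  H_1: rank ker ∂_1 − rank ∂_2 = (18 − 6) − 12 = 0, and ∂_2 has invariant factor 2 > 1, so H_1 ≅ Z/2Z.

H_1 ≅ Z/2Z.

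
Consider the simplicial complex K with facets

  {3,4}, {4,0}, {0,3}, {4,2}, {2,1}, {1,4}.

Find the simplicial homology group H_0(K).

H_0 = Z.

K has 5 vertices, 6 edges.
rank ∂_0 = 0, rank ∂_1 = 4 ⇒ b_0 = 5 − 0 − 4 = 1; all invariant factors of ∂_1 are 1 so no torsion. So H_0 = Z.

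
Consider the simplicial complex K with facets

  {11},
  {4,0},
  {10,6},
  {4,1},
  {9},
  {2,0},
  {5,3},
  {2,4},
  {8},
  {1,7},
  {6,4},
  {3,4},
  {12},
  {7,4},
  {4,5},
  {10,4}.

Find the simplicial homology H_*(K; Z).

H_0 = Z^5,  H_1 = Z^4.

Take the total order 0 < 1 < 2 < 3 < 4 < 5 < 6 < 7 < 8 < 9 < 10 < 11 < 12 on the vertex set. Then K (dimension 1) consists of the simplices:

  0-simplices (13): [0], [1], [2], [3], [4], [5], [6], [7], [8], [9], [10], [11], [12]
  1-simplices (12): [0,2], [0,4], [1,4], [1,7], [2,4], [3,4], [3,5], [4,5], [4,6], [4,7], [4,10], [6,10]

Hence C_0 ≅ Z^13, C_1 ≅ Z^12.

∂_1: C_1 → C_0 maps an edge to its endpoints' difference, ∂[p,q] = q − p. For instance
  ∂[3,4] = [4] − [3].
This gives a 13×12 integer matrix of rank 8; reducing to Smith normal form yields diagonal entries (1,1,1,1,1,1,1,1).

Reading off H_k = ker ∂_k / im ∂_{k+1}:

  H_0: rank C_0 − rank ∂_1 = 13 − 8 = 5, and the invariant factors of ∂_1 are all 1, so H_0 = Z^5.
  H_1: rank ker ∂_1 − rank ∂_2 = (12 − 8) − 0 = 4, and there is no ∂_2, so H_1 = Z^4.

(K is a triangulation of the disjoint union of a set of 4 points and a wedge of 4 circles.)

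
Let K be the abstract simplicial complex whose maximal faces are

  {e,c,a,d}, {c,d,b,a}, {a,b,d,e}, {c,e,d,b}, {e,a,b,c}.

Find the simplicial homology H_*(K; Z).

H_0 ≅ Z,  H_1 = 0,  H_2 = 0,  H_3 ≅ Z.

Take the total order a < b < c < d < e on the vertex set. Then K (dimension 3) consists of the simplices:

  0-simplices (5): a, b, c, d, e
  1-simplices (10): ab, ac, ad, ae, bc, bd, be, cd, ce, de
  2-simplices (10): abc, abd, abe, acd, ace, ade, bcd, bce, bde, cde
  3-simplices (5): abcd, abce, abde, acde, bcde

Hence C_0 ≅ Z^5, C_1 ≅ Z^10, C_2 ≅ Z^10, C_3 ≅ Z^5.

The boundary map ∂_1: C_1 → C_0 maps an edge to its endpoints' difference, ∂[p,q] = q − p.
The resulting 5×10 matrix has rank 4, and its Smith normal form has invariant factors (1,1,1,1).

Boundary ∂_2: C_2 → C_1 sends each 2-simplex [p,q,r] to [q,r] − [p,r] + [p,q]. For instance
  ∂bde = de − be + bd,
  ∂bce = ce − be + bc.
This gives a 10×10 integer matrix of rank 6; reducing to Smith normal form yields diagonal entries (1,1,1,1,1,1).

The boundary map ∂_3: C_3 → C_2 sends each 3-simplex σ to the alternating sum Σ_i (−1)^i (σ with its i-th vertex removed). For instance
  ∂abde = bde − ade + abe − abd,
  ∂acde = cde − ade + ace − acd.
The resulting 10×5 matrix has rank 4, and its Smith normal form has invariant factors (1,1,1,1).

Now H_k = ker ∂_k / im ∂_{k+1}, so:

  H_0: rank C_0 − rank ∂_1 = 5 − 4 = 1, and the invariant factors of ∂_1 are all 1, so H_0 = Z.
  H_1: rank ker ∂_1 − rank ∂_2 = (10 − 4) − 6 = 0, and the invariant factors of ∂_2 are all 1, so H_1 = 0.
  H_2: rank ker ∂_2 − rank ∂_3 = (10 − 6) − 4 = 0, and the invariant factors of ∂_3 are all 1, so H_2 = 0.
  H_3: rank ker ∂_3 − rank ∂_4 = (5 − 4) − 0 = 1, and there is no ∂_4, so H_3 = Z.

(K is a triangulation of the 3-sphere S^3.)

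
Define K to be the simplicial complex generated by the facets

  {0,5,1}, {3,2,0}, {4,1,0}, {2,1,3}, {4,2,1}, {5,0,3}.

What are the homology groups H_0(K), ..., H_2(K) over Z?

H_0 = Z,  H_1 = Z,  H_2 = 0.

We work with the vertex ordering 0 < 1 < 2 < 3 < 4 < 5. The simplices of K, each written with vertices in increasing order, are:

  0-simplices (6): [0], [1], [2], [3], [4], [5]
  1-simplices (12): [0,1], [0,2], [0,3], [0,4], [0,5], [1,2], [1,3], [1,4], [1,5], [2,3], [2,4], [3,5]
  2-simplices (6): [0,1,4], [0,1,5], [0,2,3], [0,3,5], [1,2,3], [1,2,4]

giving chain groups C_0 ≅ Z^6, C_1 ≅ Z^12, C_2 ≅ Z^6.

The boundary map ∂_1: C_1 → C_0 sends each edge [p,q] (with p < q) to q − p. For instance
  ∂[0,5] = [5] − [0].
This gives a 6×12 integer matrix of rank 5; reducing to Smith normal form yields diagonal entries (1,1,1,1,1).

∂_2: C_2 → C_1 maps a triangle to the signed sum of its edges. For instance
  ∂[0,2,3] = [2,3] − [0,3] + [0,2],
  ∂[1,2,4] = [2,4] − [1,4] + [1,2].
This gives a 12×6 integer matrix of rank 6; reducing to Smith normal form yields diagonal entries (1,1,1,1,1,1).

Reading off H_k = ker ∂_k / im ∂_{k+1}:

  H_0: rank C_0 − rank ∂_1 = 6 − 5 = 1, and the invariant factors of ∂_1 are all 1, so H_0 ≅ Z.
  H_1: rank ker ∂_1 − rank ∂_2 = (12 − 5) − 6 = 1, and the invariant factors of ∂_2 are all 1, so H_1 ≅ Z.
  H_2: rank ker ∂_2 − rank ∂_3 = (6 − 6) − 0 = 0, and there is no ∂_3, so H_2 ≅ 0.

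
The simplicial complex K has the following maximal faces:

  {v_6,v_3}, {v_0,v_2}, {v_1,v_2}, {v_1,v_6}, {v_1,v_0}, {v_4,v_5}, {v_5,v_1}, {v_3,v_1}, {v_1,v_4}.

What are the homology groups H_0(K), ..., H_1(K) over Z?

H_0 = Z,  H_1 = Z^3.

Fix the vertex order v_0 < v_1 < v_2 < v_3 < v_4 < v_5 < v_6 and write every simplex with vertices in increasing order. Then dim K = 1 and the simplices of K are:

  0-simplices (7): [v_0], [v_1], [v_2], [v_3], [v_4], [v_5], [v_6]
  1-simplices (9): [v_0,v_1], [v_0,v_2], [v_1,v_2], [v_1,v_3], [v_1,v_4], [v_1,v_5], [v_1,v_6], [v_3,v_6], [v_4,v_5]

giving chain groups C_0 ≅ Z^7, C_1 ≅ Z^9.

Boundary ∂_1: C_1 → C_0 sends each edge [p,q] (with p < q) to q − p. For instance
  ∂[v_1,v_5] = [v_5] − [v_1].
The 7×9 boundary matrix has rank 6 and Smith normal form diag(1,1,1,1,1,1).

Computing H_k = (kernel of ∂_k) / (image of ∂_{k+1}):

  H_0: rank C_0 − rank ∂_1 = 7 − 6 = 1, and the invariant factors of ∂_1 are all 1, so H_0 ≅ Z.
  H_1: rank ker ∂_1 − rank ∂_2 = (9 − 6) − 0 = 3, and there is no ∂_2, so H_1 ≅ Z^3.

As a check, the Euler characteristic is 7 − 9 = -2, which agrees with 1 − 3 = -2.
(K is a triangulation of a wedge of 3 circles.)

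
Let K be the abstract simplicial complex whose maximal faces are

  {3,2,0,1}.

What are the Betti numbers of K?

K has 4 vertices, 6 edges, 4 triangles, 1 3-simplex.
rank ∂_0 = 0, rank ∂_1 = 3 ⇒ b_0 = 4 − 0 − 3 = 1; all invariant factors of ∂_1 are 1 so no torsion. So H_0 = Z.
rank ∂_1 = 3, rank ∂_2 = 3 ⇒ b_1 = 6 − 3 − 3 = 0; all invariant factors of ∂_2 are 1 so no torsion. So H_1 = 0.
rank ∂_2 = 3, rank ∂_3 = 1 ⇒ b_2 = 4 − 3 − 1 = 0; all invariant factors of ∂_3 are 1 so no torsion. So H_2 = 0.
rank ∂_3 = 1, rank ∂_4 = 0 ⇒ b_3 = 1 − 1 − 0 = 0. So H_3 = 0.

b_0 = 1, b_1 = 0, b_2 = 0, b_3 = 0.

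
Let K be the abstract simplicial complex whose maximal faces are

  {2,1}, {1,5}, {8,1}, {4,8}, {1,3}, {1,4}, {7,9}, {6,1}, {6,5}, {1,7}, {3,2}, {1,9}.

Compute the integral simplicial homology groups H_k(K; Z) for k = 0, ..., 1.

Order the vertices as 1 < 2 < 3 < 4 < 5 < 6 < 7 < 8 < 9. Listing each simplex with vertices in this order, K has dimension 1 with simplices:

  0-simplices (9): [1], [2], [3], [4], [5], [6], [7], [8], [9]
  1-simplices (12): [1,2], [1,3], [1,4], [1,5], [1,6], [1,7], [1,8], [1,9], [2,3], [4,8], [5,6], [7,9]

Hence C_0 ≅ Z^9, C_1 ≅ Z^12.

∂_1: C_1 → C_0 maps an edge to its endpoints' difference, ∂[p,q] = q − p.
As a 9×12 matrix over Z this has rank 8, with invariant factors (1,1,1,1,1,1,1,1).

Reading off H_k = ker ∂_k / im ∂_{k+1}:

  H_0: rank C_0 − rank ∂_1 = 9 − 8 = 1, and the invariant factors of ∂_1 are all 1, so H_0 ≅ Z.
  H_1: rank ker ∂_1 − rank ∂_2 = (12 − 8) − 0 = 4, and there is no ∂_2, so H_1 ≅ Z^4.

As a check, the Euler characteristic is 9 − 12 = -3, which agrees with 1 − 4 = -3.
(K is a triangulation of a wedge of 4 circles.)

H_0 ≅ Z,  H_1 ≅ Z^4.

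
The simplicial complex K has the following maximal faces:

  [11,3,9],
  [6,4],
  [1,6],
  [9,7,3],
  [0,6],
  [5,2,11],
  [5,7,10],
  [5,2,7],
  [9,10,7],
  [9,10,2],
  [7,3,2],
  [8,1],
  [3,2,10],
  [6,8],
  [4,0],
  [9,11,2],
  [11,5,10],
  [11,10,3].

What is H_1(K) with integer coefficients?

We work with the vertex ordering 0 < 1 < 2 < 3 < 4 < 5 < 6 < 7 < 8 < 9 < 10 < 11. The simplices of K, each written with vertices in increasing order, are:

  0-simplices (12): [0], [1], [2], [3], [4], [5], [6], [7], [8], [9], [10], [11]
  1-simplices (24): (24 of them)
  2-simplices (12): [2,3,7], [2,3,10], [2,5,7], [2,5,11], [2,9,10], [2,9,11], [3,7,9], [3,9,11], [3,10,11], [5,7,10], [5,10,11], [7,9,10]

giving chain groups C_0 ≅ Z^12, C_1 ≅ Z^24, C_2 ≅ Z^12.

Boundary ∂_1: C_1 → C_0 maps an edge to its endpoints' difference, ∂[p,q] = q − p.
The resulting 12×24 matrix has rank 10, and its Smith normal form has invariant factors (1,1,1,1,1,1,1,1,1,1).

Boundary ∂_2: C_2 → C_1 maps a triangle to the signed sum of its edges. For instance
  ∂[5,10,11] = [10,11] − [5,11] + [5,10],
  ∂[2,3,7] = [3,7] − [2,7] + [2,3].
The 24×12 boundary matrix has rank 12 and Smith normal form diag(1,1,1,1,1,1,1,1,1,1,1,2).

Reading off H_k = ker ∂_k / im ∂_{k+1}:

  H_1: rank ker ∂_1 − rank ∂_2 = (24 − 10) − 12 = 2, and ∂_2 has invariant factor 2 > 1, so H_1 ≅ Z^2 × Z/2.

H_1 = Z^2 × Z/2.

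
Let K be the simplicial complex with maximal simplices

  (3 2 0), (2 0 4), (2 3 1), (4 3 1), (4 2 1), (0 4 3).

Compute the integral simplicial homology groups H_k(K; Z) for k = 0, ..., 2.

Order the vertices as 0 < 1 < 2 < 3 < 4. Listing each simplex with vertices in this order, K has dimension 2 with simplices:

  0-simplices (5): [0], [1], [2], [3], [4]
  1-simplices (9): [0,2], [0,3], [0,4], [1,2], [1,3], [1,4], [2,3], [2,4], [3,4]
  2-simplices (6): [0,2,3], [0,2,4], [0,3,4], [1,2,3], [1,2,4], [1,3,4]

Hence C_0 ≅ Z^5, C_1 ≅ Z^9, C_2 ≅ Z^6.

∂_1: C_1 → C_0 is given by ∂[p,q] = [q] − [p].
As a 5×9 matrix over Z this has rank 4, with invariant factors (1,1,1,1).

Boundary ∂_2: C_2 → C_1 sends each 2-simplex [p,q,r] to [q,r] − [p,r] + [p,q]. For instance
  ∂[0,3,4] = [3,4] − [0,4] + [0,3],
  ∂[0,2,3] = [2,3] − [0,3] + [0,2].
The 9×6 boundary matrix has rank 5 and Smith normal form diag(1,1,1,1,1).

From H_k ≅ ker(∂_k) / im(∂_{k+1}) we obtain:

  H_0: rank C_0 − rank ∂_1 = 5 − 4 = 1, and the invariant factors of ∂_1 are all 1, so H_0 ≅ Z.
  H_1: rank ker ∂_1 − rank ∂_2 = (9 − 4) − 5 = 0, and the invariant factors of ∂_2 are all 1, so H_1 ≅ 0.
  H_2: rank ker ∂_2 − rank ∂_3 = (6 − 5) − 0 = 1, and there is no ∂_3, so H_2 ≅ Z.

As a check, the Euler characteristic is 5 − 9 + 6 = 2, which agrees with 1 − 0 + 1 = 2.
(K is a triangulation of the 2-sphere S^2.)

H_0 ≅ Z,  H_1 = 0,  H_2 ≅ Z.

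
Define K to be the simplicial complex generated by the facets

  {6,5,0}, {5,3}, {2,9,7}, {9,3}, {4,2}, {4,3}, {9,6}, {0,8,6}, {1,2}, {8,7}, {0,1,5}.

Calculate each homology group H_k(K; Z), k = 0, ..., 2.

H_0 = Z,  H_1 = Z^4,  H_2 = 0.

We work with the vertex ordering 0 < 1 < 2 < 3 < 4 < 5 < 6 < 7 < 8 < 9. The simplices of K, each written with vertices in increasing order, are:

  0-simplices (10): [0], [1], [2], [3], [4], [5], [6], [7], [8], [9]
  1-simplices (17): [0,1], [0,5], [0,6], [0,8], [1,2], [1,5], [2,4], [2,7], [2,9], [3,4], [3,5], [3,9], [5,6], [6,8], [6,9], [7,8], [7,9]
  2-simplices (4): [0,1,5], [0,5,6], [0,6,8], [2,7,9]

Hence C_0 ≅ Z^10, C_1 ≅ Z^17, C_2 ≅ Z^4.

∂_1: C_1 → C_0 is given by ∂[p,q] = [q] − [p]. For instance
  ∂[2,9] = [9] − [2].
As a 10×17 matrix over Z this has rank 9, with invariant factors (1,1,1,1,1,1,1,1,1).

∂_2: C_2 → C_1 maps a triangle to the signed sum of its edges. For instance
  ∂[0,5,6] = [5,6] − [0,6] + [0,5],
  ∂[2,7,9] = [7,9] − [2,9] + [2,7].
The 17×4 boundary matrix has rank 4 and Smith normal form diag(1,1,1,1).

Computing H_k = (kernel of ∂_k) / (image of ∂_{k+1}):

  H_0: rank C_0 − rank ∂_1 = 10 − 9 = 1, and the invariant factors of ∂_1 are all 1, so H_0 = Z.
  H_1: rank ker ∂_1 − rank ∂_2 = (17 − 9) − 4 = 4, and the invariant factors of ∂_2 are all 1, so H_1 = Z^4.
  H_2: rank ker ∂_2 − rank ∂_3 = (4 − 4) − 0 = 0, and there is no ∂_3, so H_2 = 0.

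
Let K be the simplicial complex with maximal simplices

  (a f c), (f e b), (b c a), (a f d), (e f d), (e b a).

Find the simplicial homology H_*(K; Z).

H_0 ≅ Z,  H_1 ≅ Z,  H_2 = 0.

Take the total order a < b < c < d < e < f on the vertex set. Then K (dimension 2) consists of the simplices:

  0-simplices (6): a, b, c, d, e, f
  1-simplices (12): ab, ac, ad, ae, af, bc, be, bf, cf, de, df, ef
  2-simplices (6): abc, abe, acf, adf, bef, def

Hence C_0 ≅ Z^6, C_1 ≅ Z^12, C_2 ≅ Z^6.

∂_1: C_1 → C_0 is given by ∂[p,q] = [q] − [p].
The resulting 6×12 matrix has rank 5, and its Smith normal form has invariant factors (1,1,1,1,1).

∂_2: C_2 → C_1 maps a triangle to the signed sum of its edges. For instance
  ∂def = ef − df + de,
  ∂abc = bc − ac + ab.
The 12×6 boundary matrix has rank 6 and Smith normal form diag(1,1,1,1,1,1).

Now H_k = ker ∂_k / im ∂_{k+1}, so:

  H_0: rank C_0 − rank ∂_1 = 6 − 5 = 1, and the invariant factors of ∂_1 are all 1, so H_0 = Z.
  H_1: rank ker ∂_1 − rank ∂_2 = (12 − 5) − 6 = 1, and the invariant factors of ∂_2 are all 1, so H_1 = Z.
  H_2: rank ker ∂_2 − rank ∂_3 = (6 − 6) − 0 = 0, and there is no ∂_3, so H_2 = 0.

(K is a triangulation of the cylinder S^1 x I.)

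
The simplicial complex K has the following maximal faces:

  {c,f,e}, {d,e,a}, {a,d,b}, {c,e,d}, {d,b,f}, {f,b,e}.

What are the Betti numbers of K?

b_0 = 1, b_1 = 1, b_2 = 0.

We work with the vertex ordering a < b < c < d < e < f. The simplices of K, each written with vertices in increasing order, are:

  0-simplices (6): a, b, c, d, e, f
  1-simplices (12): ab, ad, ae, bd, be, bf, cd, ce, cf, de, df, ef
  2-simplices (6): abd, ade, bdf, bef, cde, cef

giving chain groups C_0 ≅ Z^6, C_1 ≅ Z^12, C_2 ≅ Z^6.

Boundary ∂_1: C_1 → C_0 maps an edge to its endpoints' difference, ∂[p,q] = q − p. For instance
  ∂cd = d − c.
As a 6×12 matrix over Z this has rank 5, with invariant factors (1,1,1,1,1).

∂_2: C_2 → C_1 sends each 2-simplex [p,q,r] to [q,r] − [p,r] + [p,q]. For instance
  ∂cef = ef − cf + ce,
  ∂bef = ef − bf + be.
As a 12×6 matrix over Z this has rank 6, with invariant factors (1,1,1,1,1,1).

Reading off H_k = ker ∂_k / im ∂_{k+1}:

  H_0: rank C_0 − rank ∂_1 = 6 − 5 = 1, and the invariant factors of ∂_1 are all 1, so H_0 ≅ Z.
  H_1: rank ker ∂_1 − rank ∂_2 = (12 − 5) − 6 = 1, and the invariant factors of ∂_2 are all 1, so H_1 ≅ Z.
  H_2: rank ker ∂_2 − rank ∂_3 = (6 − 6) − 0 = 0, and there is no ∂_3, so H_2 ≅ 0.

As a check, the Euler characteristic is 6 − 12 + 6 = 0, which agrees with 1 − 1 + 0 = 0.
(K is a triangulation of the cylinder S^1 x I.)

Hence the Betti numbers are b_0 = 1, b_1 = 1, b_2 = 0.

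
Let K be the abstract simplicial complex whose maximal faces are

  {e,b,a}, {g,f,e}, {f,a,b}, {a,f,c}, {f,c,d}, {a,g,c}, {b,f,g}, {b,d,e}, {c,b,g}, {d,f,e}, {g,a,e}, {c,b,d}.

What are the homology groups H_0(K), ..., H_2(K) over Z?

H_0 ≅ Z,  H_1 ≅ Z/2,  H_2 = 0.

Take the total order a < b < c < d < e < f < g on the vertex set. Then K (dimension 2) consists of the simplices:

  0-simplices (7): a, b, c, d, e, f, g
  1-simplices (18): ab, ac, ae, af, ag, bc, bd, be, bf, bg, cd, cf, cg, de, df, ef, eg, fg
  2-simplices (12): abe, abf, acf, acg, aeg, bcd, bcg, bde, bfg, cdf, def, efg

so the chain groups are C_0 ≅ Z^7, C_1 ≅ Z^18, C_2 ≅ Z^12.

The boundary map ∂_1: C_1 → C_0 sends each edge [p,q] (with p < q) to q − p. For instance
  ∂ab = b − a.
This gives a 7×18 integer matrix of rank 6; reducing to Smith normal form yields diagonal entries (1,1,1,1,1,1).

∂_2: C_2 → C_1 maps a triangle to the signed sum of its edges. For instance
  ∂bcd = cd − bd + bc,
  ∂acg = cg − ag + ac.
The 18×12 boundary matrix has rank 12 and Smith normal form diag(1,1,1,1,1,1,1,1,1,1,1,2).

Computing H_k = (kernel of ∂_k) / (image of ∂_{k+1}):

  H_0: rank C_0 − rank ∂_1 = 7 − 6 = 1, and the invariant factors of ∂_1 are all 1, so H_0 = Z.
  H_1: rank ker ∂_1 − rank ∂_2 = (18 − 6) − 12 = 0, and ∂_2 has invariant factor 2 > 1, so H_1 = Z/2.
  H_2: rank ker ∂_2 − rank ∂_3 = (12 − 12) − 0 = 0, and there is no ∂_3, so H_2 = 0.

As a check, the Euler characteristic is 7 − 18 + 12 = 1, which agrees with 1 − 0 + 0 = 1.
(K is a triangulation of the real projective plane RP^2.)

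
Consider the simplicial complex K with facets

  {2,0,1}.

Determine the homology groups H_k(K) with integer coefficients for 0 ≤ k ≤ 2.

Order the vertices as 0 < 1 < 2. Listing each simplex with vertices in this order, K has dimension 2 with simplices:

  0-simplices (3): [0], [1], [2]
  1-simplices (3): [0,1], [0,2], [1,2]
  2-simplices (1): [0,1,2]

giving chain groups C_0 ≅ Z^3, C_1 ≅ Z^3, C_2 ≅ Z^1.

Boundary ∂_1: C_1 → C_0 is given by ∂[p,q] = [q] − [p]. For instance
  ∂[0,2] = [2] − [0].
As a 3×3 matrix over Z this has rank 2, with invariant factors (1,1).

The boundary map ∂_2: C_2 → C_1 acts by ∂[p,q,r] = [q,r] − [p,r] + [p,q]. For instance
  ∂[0,1,2] = [1,2] − [0,2] + [0,1].
As a 3×1 matrix over Z this has rank 1, with invariant factors (1).

Reading off H_k = ker ∂_k / im ∂_{k+1}:

  H_0: rank C_0 − rank ∂_1 = 3 − 2 = 1, and the invariant factors of ∂_1 are all 1, so H_0 = Z.
  H_1: rank ker ∂_1 − rank ∂_2 = (3 − 2) − 1 = 0, and the invariant factors of ∂_2 are all 1, so H_1 = 0.
  H_2: rank ker ∂_2 − rank ∂_3 = (1 − 1) − 0 = 0, and there is no ∂_3, so H_2 = 0.

As a check, the Euler characteristic is 3 − 3 + 1 = 1, which agrees with 1 − 0 + 0 = 1.

H_0 = Z,  H_1 = 0,  H_2 = 0.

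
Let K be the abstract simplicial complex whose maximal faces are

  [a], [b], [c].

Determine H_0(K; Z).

Fix the vertex order a < b < c and write every simplex with vertices in increasing order. Then dim K = 0 and the simplices of K are:

  0-simplices (3): a, b, c

so the chain groups are C_0 ≅ Z^3.

Computing H_k = (kernel of ∂_k) / (image of ∂_{k+1}):

  H_0: rank C_0 − rank ∂_1 = 3 − 0 = 3, and there is no ∂_1, so H_0 = Z^3.

H_0 ≅ Z^3.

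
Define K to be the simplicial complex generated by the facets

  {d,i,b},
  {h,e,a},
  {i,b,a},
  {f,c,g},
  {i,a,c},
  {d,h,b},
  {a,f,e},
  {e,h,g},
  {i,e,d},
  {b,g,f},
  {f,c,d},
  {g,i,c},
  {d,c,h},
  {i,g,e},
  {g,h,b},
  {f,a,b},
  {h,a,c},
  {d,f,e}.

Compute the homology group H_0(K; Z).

H_0 = Z.

Take the total order a < b < c < d < e < f < g < h < i on the vertex set. Then K (dimension 2) consists of the simplices:

  0-simplices (9): a, b, c, d, e, f, g, h, i
  1-simplices (27): ab, ac, ae, af, ah, ai, bd, bf, bg, bh, bi, cd, cf, cg, ch, ci, de, df, dh, di, ef, eg, eh, ei, fg, gh, gi
  2-simplices (18): abf, abi, ach, aci, aef, aeh, bdh, bdi, bfg, bgh, cdf, cdh, cfg, cgi, def, dei, egh, egi

giving chain groups C_0 ≅ Z^9, C_1 ≅ Z^27, C_2 ≅ Z^18.

The boundary map ∂_1: C_1 → C_0 sends each edge [p,q] (with p < q) to q − p.
This gives a 9×27 integer matrix of rank 8; reducing to Smith normal form yields diagonal entries (1,1,1,1,1,1,1,1).

Boundary ∂_2: C_2 → C_1 sends each 2-simplex [p,q,r] to [q,r] − [p,r] + [p,q]. For instance
  ∂def = ef − df + de,
  ∂bdh = dh − bh + bd.
The 27×18 boundary matrix has rank 17 and Smith normal form diag(1,1,1,1,1,1,1,1,1,1,1,1,1,1,1,1,1).

Now H_k = ker ∂_k / im ∂_{k+1}, so:

  H_0: rank C_0 − rank ∂_1 = 9 − 8 = 1, and the invariant factors of ∂_1 are all 1, so H_0 = Z.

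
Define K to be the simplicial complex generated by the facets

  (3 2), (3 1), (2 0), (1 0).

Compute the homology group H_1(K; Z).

Fix the vertex order 0 < 1 < 2 < 3 and write every simplex with vertices in increasing order. Then dim K = 1 and the simplices of K are:

  0-simplices (4): [0], [1], [2], [3]
  1-simplices (4): [0,1], [0,2], [1,3], [2,3]

giving chain groups C_0 ≅ Z^4, C_1 ≅ Z^4.

The boundary map ∂_1: C_1 → C_0 is given by ∂[p,q] = [q] − [p].
The 4×4 boundary matrix has rank 3 and Smith normal form diag(1,1,1).

From H_k ≅ ker(∂_k) / im(∂_{k+1}) we obtain:

  H_1: rank ker ∂_1 − rank ∂_2 = (4 − 3) − 0 = 1, and there is no ∂_2, so H_1 ≅ Z.

H_1 ≅ Z.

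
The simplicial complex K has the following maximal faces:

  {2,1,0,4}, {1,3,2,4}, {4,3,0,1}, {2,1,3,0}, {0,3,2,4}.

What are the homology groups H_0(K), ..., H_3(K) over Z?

Order the vertices as 0 < 1 < 2 < 3 < 4. Listing each simplex with vertices in this order, K has dimension 3 with simplices:

  0-simplices (5): [0], [1], [2], [3], [4]
  1-simplices (10): [0,1], [0,2], [0,3], [0,4], [1,2], [1,3], [1,4], [2,3], [2,4], [3,4]
  2-simplices (10): [0,1,2], [0,1,3], [0,1,4], [0,2,3], [0,2,4], [0,3,4], [1,2,3], [1,2,4], [1,3,4], [2,3,4]
  3-simplices (5): [0,1,2,3], [0,1,2,4], [0,1,3,4], [0,2,3,4], [1,2,3,4]

giving chain groups C_0 ≅ Z^5, C_1 ≅ Z^10, C_2 ≅ Z^10, C_3 ≅ Z^5.

The boundary map ∂_1: C_1 → C_0 sends each edge [p,q] (with p < q) to q − p. For instance
  ∂[0,4] = [4] − [0].
This gives a 5×10 integer matrix of rank 4; reducing to Smith normal form yields diagonal entries (1,1,1,1).

∂_2: C_2 → C_1 acts by ∂[p,q,r] = [q,r] − [p,r] + [p,q]. For instance
  ∂[0,3,4] = [3,4] − [0,4] + [0,3],
  ∂[0,1,4] = [1,4] − [0,4] + [0,1].
The resulting 10×10 matrix has rank 6, and its Smith normal form has invariant factors (1,1,1,1,1,1).

∂_3: C_3 → C_2 sends each 3-simplex σ to the alternating sum Σ_i (−1)^i (σ with its i-th vertex removed). For instance
  ∂[0,2,3,4] = [2,3,4] − [0,3,4] + [0,2,4] − [0,2,3],
  ∂[0,1,3,4] = [1,3,4] − [0,3,4] + [0,1,4] − [0,1,3].
This gives a 10×5 integer matrix of rank 4; reducing to Smith normal form yields diagonal entries (1,1,1,1).

Reading off H_k = ker ∂_k / im ∂_{k+1}:

  H_0: rank C_0 − rank ∂_1 = 5 − 4 = 1, and the invariant factors of ∂_1 are all 1, so H_0 ≅ Z.
  H_1: rank ker ∂_1 − rank ∂_2 = (10 − 4) − 6 = 0, and the invariant factors of ∂_2 are all 1, so H_1 ≅ 0.
  H_2: rank ker ∂_2 − rank ∂_3 = (10 − 6) − 4 = 0, and the invariant factors of ∂_3 are all 1, so H_2 ≅ 0.
  H_3: rank ker ∂_3 − rank ∂_4 = (5 − 4) − 0 = 1, and there is no ∂_4, so H_3 ≅ Z.

H_0 = Z,  H_1 = 0,  H_2 = 0,  H_3 = Z.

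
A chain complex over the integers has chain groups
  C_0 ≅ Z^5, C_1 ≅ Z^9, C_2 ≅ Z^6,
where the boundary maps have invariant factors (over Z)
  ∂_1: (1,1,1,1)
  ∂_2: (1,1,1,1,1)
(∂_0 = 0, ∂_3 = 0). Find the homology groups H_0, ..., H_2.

H_0: b_0 = 5 − 0 − 4 = 1; torsion from ∂_1 factors > 1: none. So H_0 ≅ Z.
H_1: b_1 = 9 − 4 − 5 = 0; torsion from ∂_2 factors > 1: none. So H_1 ≅ 0.
H_2: b_2 = 6 − 5 − 0 = 1; torsion from ∂_3 factors > 1: none. So H_2 ≅ Z.

H_0 ≅ Z,  H_1 = 0,  H_2 ≅ Z.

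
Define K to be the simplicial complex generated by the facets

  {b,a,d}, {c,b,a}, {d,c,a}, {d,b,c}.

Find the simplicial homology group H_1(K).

Fix the vertex order a < b < c < d and write every simplex with vertices in increasing order. Then dim K = 2 and the simplices of K are:

  0-simplices (4): a, b, c, d
  1-simplices (6): ab, ac, ad, bc, bd, cd
  2-simplices (4): abc, abd, acd, bcd

Hence C_0 ≅ Z^4, C_1 ≅ Z^6, C_2 ≅ Z^4.

Boundary ∂_1: C_1 → C_0 maps an edge to its endpoints' difference, ∂[p,q] = q − p.
The 4×6 boundary matrix has rank 3 and Smith normal form diag(1,1,1).

Boundary ∂_2: C_2 → C_1 maps a triangle to the signed sum of its edges. For instance
  ∂abc = bc − ac + ab,
  ∂abd = bd − ad + ab.
The 6×4 boundary matrix has rank 3 and Smith normal form diag(1,1,1).

Reading off H_k = ker ∂_k / im ∂_{k+1}:

  H_1: rank ker ∂_1 − rank ∂_2 = (6 − 3) − 3 = 0, and the invariant factors of ∂_2 are all 1, so H_1 ≅ 0.

H_1 ≅ 0.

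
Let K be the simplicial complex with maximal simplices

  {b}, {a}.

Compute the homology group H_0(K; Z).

H_0 ≅ Z^2.

We work with the vertex ordering a < b. The simplices of K, each written with vertices in increasing order, are:

  0-simplices (2): a, b

Hence C_0 ≅ Z^2.

From H_k ≅ ker(∂_k) / im(∂_{k+1}) we obtain:

  H_0: rank C_0 − rank ∂_1 = 2 − 0 = 2, and there is no ∂_1, so H_0 ≅ Z^2.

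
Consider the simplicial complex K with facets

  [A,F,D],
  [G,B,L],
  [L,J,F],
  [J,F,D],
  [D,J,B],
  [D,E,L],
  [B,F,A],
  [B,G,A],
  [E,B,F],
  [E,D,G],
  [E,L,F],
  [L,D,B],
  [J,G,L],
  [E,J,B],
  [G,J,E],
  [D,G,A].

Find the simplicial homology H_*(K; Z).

H_0 ≅ Z,  H_1 ≅ Z^2,  H_2 ≅ Z.

Take the total order A < B < D < E < F < G < J < L on the vertex set. Then K (dimension 2) consists of the simplices:

  0-simplices (8): A, B, D, E, F, G, J, L
  1-simplices (24): AB, AD, AF, AG, BD, BE, BF, BG, BJ, BL, DE, DF, DG, DJ, DL, EF, EG, EJ, EL, FJ, FL, GJ, GL, JL
  2-simplices (16): ABF, ABG, ADF, ADG, BDJ, BDL, BEF, BEJ, BGL, DEG, DEL, DFJ, EFL, EGJ, FJL, GJL

giving chain groups C_0 ≅ Z^8, C_1 ≅ Z^24, C_2 ≅ Z^16.

Boundary ∂_1: C_1 → C_0 sends each edge [p,q] (with p < q) to q − p.
The resulting 8×24 matrix has rank 7, and its Smith normal form has invariant factors (1,1,1,1,1,1,1).

Boundary ∂_2: C_2 → C_1 acts by ∂[p,q,r] = [q,r] − [p,r] + [p,q]. For instance
  ∂ABG = BG − AG + AB,
  ∂BDL = DL − BL + BD.
The resulting 24×16 matrix has rank 15, and its Smith normal form has invariant factors (1,1,1,1,1,1,1,1,1,1,1,1,1,1,1).

Computing H_k = (kernel of ∂_k) / (image of ∂_{k+1}):

  H_0: rank C_0 − rank ∂_1 = 8 − 7 = 1, and the invariant factors of ∂_1 are all 1, so H_0 ≅ Z.
  H_1: rank ker ∂_1 − rank ∂_2 = (24 − 7) − 15 = 2, and the invariant factors of ∂_2 are all 1, so H_1 ≅ Z^2.
  H_2: rank ker ∂_2 − rank ∂_3 = (16 − 15) − 0 = 1, and there is no ∂_3, so H_2 ≅ Z.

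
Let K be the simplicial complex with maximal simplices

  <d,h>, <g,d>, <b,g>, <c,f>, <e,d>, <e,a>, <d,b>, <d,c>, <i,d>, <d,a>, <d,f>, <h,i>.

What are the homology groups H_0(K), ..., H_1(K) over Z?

H_0 = Z,  H_1 = Z^4.

K has 9 vertices, 12 edges.
rank ∂_0 = 0, rank ∂_1 = 8 ⇒ b_0 = 9 − 0 − 8 = 1; all invariant factors of ∂_1 are 1 so no torsion. So H_0 ≅ Z.
rank ∂_1 = 8, rank ∂_2 = 0 ⇒ b_1 = 12 − 8 − 0 = 4. So H_1 ≅ Z^4.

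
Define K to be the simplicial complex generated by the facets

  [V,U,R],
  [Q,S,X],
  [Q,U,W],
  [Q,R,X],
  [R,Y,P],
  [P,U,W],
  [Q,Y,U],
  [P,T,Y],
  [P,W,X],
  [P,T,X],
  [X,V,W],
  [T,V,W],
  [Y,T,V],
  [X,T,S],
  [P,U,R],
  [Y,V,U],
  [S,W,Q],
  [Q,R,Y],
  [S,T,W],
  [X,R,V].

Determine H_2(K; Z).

H_2 = 0.

Order the vertices as P < Q < R < S < T < U < V < W < X < Y. Listing each simplex with vertices in this order, K has dimension 2 with simplices:

  0-simplices (10): P, Q, R, S, T, U, V, W, X, Y
  1-simplices (30): PR, PT, PU, PW, PX, PY, QR, QS, QU, QW, QX, QY, RU, RV, RX, RY, ST, SW, SX, TV, TW, TX, TY, UV, UW, UY, VW, VX, VY, WX
  2-simplices (20): PRU, PRY, PTX, PTY, PUW, PWX, QRX, QRY, QSW, QSX, QUW, QUY, RUV, RVX, STW, STX, TVW, TVY, UVY, VWX

Hence C_0 ≅ Z^10, C_1 ≅ Z^30, C_2 ≅ Z^20.

∂_1: C_1 → C_0 is given by ∂[p,q] = [q] − [p]. For instance
  ∂RX = X − R.
This gives a 10×30 integer matrix of rank 9; reducing to Smith normal form yields diagonal entries (1,1,1,1,1,1,1,1,1).

Boundary ∂_2: C_2 → C_1 maps a triangle to the signed sum of its edges. For instance
  ∂TVW = VW − TW + TV,
  ∂QUW = UW − QW + QU.
The resulting 30×20 matrix has rank 20, and its Smith normal form has invariant factors (1,1,1,1,1,1,1,1,1,1,1,1,1,1,1,1,1,1,1,2).

Now H_k = ker ∂_k / im ∂_{k+1}, so:

  H_2: rank ker ∂_2 − rank ∂_3 = (20 − 20) − 0 = 0, and there is no ∂_3, so H_2 ≅ 0.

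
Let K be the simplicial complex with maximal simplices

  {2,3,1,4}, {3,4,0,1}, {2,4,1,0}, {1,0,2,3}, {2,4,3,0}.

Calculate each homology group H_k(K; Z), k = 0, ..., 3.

We work with the vertex ordering 0 < 1 < 2 < 3 < 4. The simplices of K, each written with vertices in increasing order, are:

  0-simplices (5): [0], [1], [2], [3], [4]
  1-simplices (10): [0,1], [0,2], [0,3], [0,4], [1,2], [1,3], [1,4], [2,3], [2,4], [3,4]
  2-simplices (10): [0,1,2], [0,1,3], [0,1,4], [0,2,3], [0,2,4], [0,3,4], [1,2,3], [1,2,4], [1,3,4], [2,3,4]
  3-simplices (5): [0,1,2,3], [0,1,2,4], [0,1,3,4], [0,2,3,4], [1,2,3,4]

so the chain groups are C_0 ≅ Z^5, C_1 ≅ Z^10, C_2 ≅ Z^10, C_3 ≅ Z^5.

The boundary map ∂_1: C_1 → C_0 sends each edge [p,q] (with p < q) to q − p.
As a 5×10 matrix over Z this has rank 4, with invariant factors (1,1,1,1).

The boundary map ∂_2: C_2 → C_1 maps a triangle to the signed sum of its edges. For instance
  ∂[1,2,3] = [2,3] − [1,3] + [1,2],
  ∂[0,1,4] = [1,4] − [0,4] + [0,1].
The 10×10 boundary matrix has rank 6 and Smith normal form diag(1,1,1,1,1,1).

Boundary ∂_3: C_3 → C_2 sends each 3-simplex σ to the alternating sum Σ_i (−1)^i (σ with its i-th vertex removed). For instance
  ∂[0,1,3,4] = [1,3,4] − [0,3,4] + [0,1,4] − [0,1,3],
  ∂[0,2,3,4] = [2,3,4] − [0,3,4] + [0,2,4] − [0,2,3].
The resulting 10×5 matrix has rank 4, and its Smith normal form has invariant factors (1,1,1,1).

Reading off H_k = ker ∂_k / im ∂_{k+1}:

  H_0: rank C_0 − rank ∂_1 = 5 − 4 = 1, and the invariant factors of ∂_1 are all 1, so H_0 = Z.
  H_1: rank ker ∂_1 − rank ∂_2 = (10 − 4) − 6 = 0, and the invariant factors of ∂_2 are all 1, so H_1 = 0.
  H_2: rank ker ∂_2 − rank ∂_3 = (10 − 6) − 4 = 0, and the invariant factors of ∂_3 are all 1, so H_2 = 0.
  H_3: rank ker ∂_3 − rank ∂_4 = (5 − 4) − 0 = 1, and there is no ∂_4, so H_3 = Z.

As a check, the Euler characteristic is 5 − 10 + 10 − 5 = 0, which agrees with 1 − 0 + 0 − 1 = 0.
(K is a triangulation of the 3-sphere S^3.)

H_0 = Z,  H_1 = 0,  H_2 = 0,  H_3 = Z.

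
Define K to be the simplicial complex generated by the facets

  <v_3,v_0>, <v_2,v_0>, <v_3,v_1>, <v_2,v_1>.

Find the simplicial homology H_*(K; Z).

Fix the vertex order v_0 < v_1 < v_2 < v_3 and write every simplex with vertices in increasing order. Then dim K = 1 and the simplices of K are:

  0-simplices (4): [v_0], [v_1], [v_2], [v_3]
  1-simplices (4): [v_0,v_2], [v_0,v_3], [v_1,v_2], [v_1,v_3]

giving chain groups C_0 ≅ Z^4, C_1 ≅ Z^4.

Boundary ∂_1: C_1 → C_0 is given by ∂[p,q] = [q] − [p]. For instance
  ∂[v_1,v_3] = [v_3] − [v_1].
The 4×4 boundary matrix has rank 3 and Smith normal form diag(1,1,1).

Now H_k = ker ∂_k / im ∂_{k+1}, so:

  H_0: rank C_0 − rank ∂_1 = 4 − 3 = 1, and the invariant factors of ∂_1 are all 1, so H_0 ≅ Z.
  H_1: rank ker ∂_1 − rank ∂_2 = (4 − 3) − 0 = 1, and there is no ∂_2, so H_1 ≅ Z.

H_0 ≅ Z,  H_1 ≅ Z.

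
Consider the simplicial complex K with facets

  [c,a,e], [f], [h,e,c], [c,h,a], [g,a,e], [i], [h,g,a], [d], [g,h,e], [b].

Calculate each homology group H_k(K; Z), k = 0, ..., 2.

K has 9 vertices, 9 edges, 6 triangles.
rank ∂_0 = 0, rank ∂_1 = 4 ⇒ b_0 = 9 − 0 − 4 = 5; all invariant factors of ∂_1 are 1 so no torsion. So H_0 = Z^5.
rank ∂_1 = 4, rank ∂_2 = 5 ⇒ b_1 = 9 − 4 − 5 = 0; all invariant factors of ∂_2 are 1 so no torsion. So H_1 = 0.
rank ∂_2 = 5, rank ∂_3 = 0 ⇒ b_2 = 6 − 5 − 0 = 1. So H_2 = Z.

H_0 ≅ Z^5,  H_1 = 0,  H_2 ≅ Z.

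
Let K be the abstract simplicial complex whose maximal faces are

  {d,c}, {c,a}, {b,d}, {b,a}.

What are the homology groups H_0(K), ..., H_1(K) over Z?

Fix the vertex order a < b < c < d and write every simplex with vertices in increasing order. Then dim K = 1 and the simplices of K are:

  0-simplices (4): a, b, c, d
  1-simplices (4): ab, ac, bd, cd

Hence C_0 ≅ Z^4, C_1 ≅ Z^4.

The boundary map ∂_1: C_1 → C_0 maps an edge to its endpoints' difference, ∂[p,q] = q − p. For instance
  ∂cd = d − c.
As a 4×4 matrix over Z this has rank 3, with invariant factors (1,1,1).

Computing H_k = (kernel of ∂_k) / (image of ∂_{k+1}):

  H_0: rank C_0 − rank ∂_1 = 4 − 3 = 1, and the invariant factors of ∂_1 are all 1, so H_0 = Z.
  H_1: rank ker ∂_1 − rank ∂_2 = (4 − 3) − 0 = 1, and there is no ∂_2, so H_1 = Z.

H_0 ≅ Z,  H_1 ≅ Z.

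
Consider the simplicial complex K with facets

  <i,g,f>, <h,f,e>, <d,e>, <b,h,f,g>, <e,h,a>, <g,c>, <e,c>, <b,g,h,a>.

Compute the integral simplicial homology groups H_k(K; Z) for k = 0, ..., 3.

H_0 = Z,  H_1 = Z,  H_2 = 0,  H_3 = 0.

Take the total order a < b < c < d < e < f < g < h < i on the vertex set. Then K (dimension 3) consists of the simplices:

  0-simplices (9): a, b, c, d, e, f, g, h, i
  1-simplices (17): ab, ae, ag, ah, bf, bg, bh, ce, cg, de, ef, eh, fg, fh, fi, gh, gi
  2-simplices (10): abg, abh, aeh, agh, bfg, bfh, bgh, efh, fgh, fgi
  3-simplices (2): abgh, bfgh

giving chain groups C_0 ≅ Z^9, C_1 ≅ Z^17, C_2 ≅ Z^10, C_3 ≅ Z^2.

∂_1: C_1 → C_0 maps an edge to its endpoints' difference, ∂[p,q] = q − p. For instance
  ∂bf = f − b.
As a 9×17 matrix over Z this has rank 8, with invariant factors (1,1,1,1,1,1,1,1).

Boundary ∂_2: C_2 → C_1 maps a triangle to the signed sum of its edges. For instance
  ∂abh = bh − ah + ab,
  ∂aeh = eh − ah + ae.
The 17×10 boundary matrix has rank 8 and Smith normal form diag(1,1,1,1,1,1,1,1).

The boundary map ∂_3: C_3 → C_2 sends each 3-simplex σ to the alternating sum Σ_i (−1)^i (σ with its i-th vertex removed). For instance
  ∂bfgh = fgh − bgh + bfh − bfg,
  ∂abgh = bgh − agh + abh − abg.
The resulting 10×2 matrix has rank 2, and its Smith normal form has invariant factors (1,1).

Computing H_k = (kernel of ∂_k) / (image of ∂_{k+1}):

  H_0: rank C_0 − rank ∂_1 = 9 − 8 = 1, and the invariant factors of ∂_1 are all 1, so H_0 ≅ Z.
  H_1: rank ker ∂_1 − rank ∂_2 = (17 − 8) − 8 = 1, and the invariant factors of ∂_2 are all 1, so H_1 ≅ Z.
  H_2: rank ker ∂_2 − rank ∂_3 = (10 − 8) − 2 = 0, and the invariant factors of ∂_3 are all 1, so H_2 ≅ 0.
  H_3: rank ker ∂_3 − rank ∂_4 = (2 − 2) − 0 = 0, and there is no ∂_4, so H_3 ≅ 0.

As a check, the Euler characteristic is 9 − 17 + 10 − 2 = 0, which agrees with 1 − 1 + 0 − 0 = 0.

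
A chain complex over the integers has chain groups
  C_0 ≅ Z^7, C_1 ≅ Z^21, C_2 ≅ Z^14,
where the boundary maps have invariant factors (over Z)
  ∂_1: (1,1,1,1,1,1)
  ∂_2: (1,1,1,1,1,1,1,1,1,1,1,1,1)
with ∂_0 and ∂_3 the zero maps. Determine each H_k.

H_0 ≅ Z,  H_1 ≅ Z^2,  H_2 ≅ Z.

H_0: b_0 = 7 − 0 − 6 = 1; torsion from ∂_1 factors > 1: none. So H_0 ≅ Z.
H_1: b_1 = 21 − 6 − 13 = 2; torsion from ∂_2 factors > 1: none. So H_1 ≅ Z^2.
H_2: b_2 = 14 − 13 − 0 = 1; torsion from ∂_3 factors > 1: none. So H_2 ≅ Z.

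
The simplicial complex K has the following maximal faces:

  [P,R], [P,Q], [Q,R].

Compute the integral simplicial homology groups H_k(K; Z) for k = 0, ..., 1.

We work with the vertex ordering P < Q < R. The simplices of K, each written with vertices in increasing order, are:

  0-simplices (3): P, Q, R
  1-simplices (3): PQ, PR, QR

Hence C_0 ≅ Z^3, C_1 ≅ Z^3.

Boundary ∂_1: C_1 → C_0 is given by ∂[p,q] = [q] − [p]. For instance
  ∂PR = R − P.
The resulting 3×3 matrix has rank 2, and its Smith normal form has invariant factors (1,1).

Now H_k = ker ∂_k / im ∂_{k+1}, so:

  H_0: rank C_0 − rank ∂_1 = 3 − 2 = 1, and the invariant factors of ∂_1 are all 1, so H_0 = Z.
  H_1: rank ker ∂_1 − rank ∂_2 = (3 − 2) − 0 = 1, and there is no ∂_2, so H_1 = Z.

H_0 = Z,  H_1 = Z.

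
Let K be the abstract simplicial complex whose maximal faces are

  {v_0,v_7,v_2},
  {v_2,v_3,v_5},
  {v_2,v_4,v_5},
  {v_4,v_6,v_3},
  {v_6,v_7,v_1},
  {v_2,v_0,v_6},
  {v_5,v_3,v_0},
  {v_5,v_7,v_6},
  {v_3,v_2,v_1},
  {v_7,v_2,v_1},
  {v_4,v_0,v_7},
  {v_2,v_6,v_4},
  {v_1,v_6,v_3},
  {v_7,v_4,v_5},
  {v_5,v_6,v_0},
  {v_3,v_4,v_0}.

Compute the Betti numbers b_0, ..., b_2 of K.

K has 8 vertices, 24 edges, 16 triangles.
rank ∂_0 = 0, rank ∂_1 = 7 ⇒ b_0 = 8 − 0 − 7 = 1; all invariant factors of ∂_1 are 1 so no torsion. So H_0 = Z.
rank ∂_1 = 7, rank ∂_2 = 15 ⇒ b_1 = 24 − 7 − 15 = 2; all invariant factors of ∂_2 are 1 so no torsion. So H_1 = Z^2.
rank ∂_2 = 15, rank ∂_3 = 0 ⇒ b_2 = 16 − 15 − 0 = 1. So H_2 = Z.

b_0 = 1, b_1 = 2, b_2 = 1.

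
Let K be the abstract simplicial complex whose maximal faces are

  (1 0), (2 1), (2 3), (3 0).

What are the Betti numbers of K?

Order the vertices as 0 < 1 < 2 < 3. Listing each simplex with vertices in this order, K has dimension 1 with simplices:

  0-simplices (4): [0], [1], [2], [3]
  1-simplices (4): [0,1], [0,3], [1,2], [2,3]

Hence C_0 ≅ Z^4, C_1 ≅ Z^4.

Boundary ∂_1: C_1 → C_0 is given by ∂[p,q] = [q] − [p]. For instance
  ∂[1,2] = [2] − [1].
The 4×4 boundary matrix has rank 3 and Smith normal form diag(1,1,1).

Now H_k = ker ∂_k / im ∂_{k+1}, so:

  H_0: rank C_0 − rank ∂_1 = 4 − 3 = 1, and the invariant factors of ∂_1 are all 1, so H_0 ≅ Z.
  H_1: rank ker ∂_1 − rank ∂_2 = (4 − 3) − 0 = 1, and there is no ∂_2, so H_1 ≅ Z.

(K is a triangulation of the circle S^1.)

Hence the Betti numbers are b_0 = 1, b_1 = 1.

b_0 = 1, b_1 = 1.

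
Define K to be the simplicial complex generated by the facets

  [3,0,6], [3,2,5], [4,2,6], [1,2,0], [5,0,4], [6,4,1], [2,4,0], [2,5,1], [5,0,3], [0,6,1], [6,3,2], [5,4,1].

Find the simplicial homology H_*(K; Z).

We work with the vertex ordering 0 < 1 < 2 < 3 < 4 < 5 < 6. The simplices of K, each written with vertices in increasing order, are:

  0-simplices (7): [0], [1], [2], [3], [4], [5], [6]
  1-simplices (18): [0,1], [0,2], [0,3], [0,4], [0,5], [0,6], [1,2], [1,4], [1,5], [1,6], [2,3], [2,4], [2,5], [2,6], [3,5], [3,6], [4,5], [4,6]
  2-simplices (12): [0,1,2], [0,1,6], [0,2,4], [0,3,5], [0,3,6], [0,4,5], [1,2,5], [1,4,5], [1,4,6], [2,3,5], [2,3,6], [2,4,6]

Hence C_0 ≅ Z^7, C_1 ≅ Z^18, C_2 ≅ Z^12.

Boundary ∂_1: C_1 → C_0 sends each edge [p,q] (with p < q) to q − p. For instance
  ∂[0,3] = [3] − [0].
This gives a 7×18 integer matrix of rank 6; reducing to Smith normal form yields diagonal entries (1,1,1,1,1,1).

Boundary ∂_2: C_2 → C_1 acts by ∂[p,q,r] = [q,r] − [p,r] + [p,q]. For instance
  ∂[2,4,6] = [4,6] − [2,6] + [2,4],
  ∂[1,4,5] = [4,5] − [1,5] + [1,4].
The resulting 18×12 matrix has rank 12, and its Smith normal form has invariant factors (1,1,1,1,1,1,1,1,1,1,1,2).

Computing H_k = (kernel of ∂_k) / (image of ∂_{k+1}):

  H_0: rank C_0 − rank ∂_1 = 7 − 6 = 1, and the invariant factors of ∂_1 are all 1, so H_0 ≅ Z.
  H_1: rank ker ∂_1 − rank ∂_2 = (18 − 6) − 12 = 0, and ∂_2 has invariant factor 2 > 1, so H_1 ≅ Z/2.
  H_2: rank ker ∂_2 − rank ∂_3 = (12 − 12) − 0 = 0, and there is no ∂_3, so H_2 ≅ 0.

As a check, the Euler characteristic is 7 − 18 + 12 = 1, which agrees with 1 − 0 + 0 = 1.

H_0 ≅ Z,  H_1 ≅ Z/2,  H_2 = 0.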